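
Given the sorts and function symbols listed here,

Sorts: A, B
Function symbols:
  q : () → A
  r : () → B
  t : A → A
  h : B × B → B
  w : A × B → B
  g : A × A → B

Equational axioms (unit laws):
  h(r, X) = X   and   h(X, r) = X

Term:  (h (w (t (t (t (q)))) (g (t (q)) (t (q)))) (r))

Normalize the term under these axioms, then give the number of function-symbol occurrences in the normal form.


1. (h (w (t (t (t (q)))) (g (t (q)) (t (q)))) (r))  →  (w (t (t (t (q)))) (g (t (q)) (t (q))))
normal form: (w (t (t (t (q)))) (g (t (q)) (t (q))))

size = 10


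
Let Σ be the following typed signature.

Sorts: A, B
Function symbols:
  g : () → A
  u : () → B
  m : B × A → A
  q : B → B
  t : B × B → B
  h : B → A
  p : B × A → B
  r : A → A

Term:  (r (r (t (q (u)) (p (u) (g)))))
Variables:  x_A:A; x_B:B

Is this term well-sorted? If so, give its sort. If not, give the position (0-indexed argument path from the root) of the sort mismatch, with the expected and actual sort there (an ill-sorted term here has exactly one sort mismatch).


        (u) : B
      (q (u)) : B
        (u) : B
        (g) : A
      (p (u) (g)) : B
    (t (q (u)) (p (u) (g))) : B
  (r (t (q (u)) (p (u) (g)))) : ✗ arg 0 at [0, 0] has sort B, expected A

ill-sorted at position [0, 0]: expected A, got B


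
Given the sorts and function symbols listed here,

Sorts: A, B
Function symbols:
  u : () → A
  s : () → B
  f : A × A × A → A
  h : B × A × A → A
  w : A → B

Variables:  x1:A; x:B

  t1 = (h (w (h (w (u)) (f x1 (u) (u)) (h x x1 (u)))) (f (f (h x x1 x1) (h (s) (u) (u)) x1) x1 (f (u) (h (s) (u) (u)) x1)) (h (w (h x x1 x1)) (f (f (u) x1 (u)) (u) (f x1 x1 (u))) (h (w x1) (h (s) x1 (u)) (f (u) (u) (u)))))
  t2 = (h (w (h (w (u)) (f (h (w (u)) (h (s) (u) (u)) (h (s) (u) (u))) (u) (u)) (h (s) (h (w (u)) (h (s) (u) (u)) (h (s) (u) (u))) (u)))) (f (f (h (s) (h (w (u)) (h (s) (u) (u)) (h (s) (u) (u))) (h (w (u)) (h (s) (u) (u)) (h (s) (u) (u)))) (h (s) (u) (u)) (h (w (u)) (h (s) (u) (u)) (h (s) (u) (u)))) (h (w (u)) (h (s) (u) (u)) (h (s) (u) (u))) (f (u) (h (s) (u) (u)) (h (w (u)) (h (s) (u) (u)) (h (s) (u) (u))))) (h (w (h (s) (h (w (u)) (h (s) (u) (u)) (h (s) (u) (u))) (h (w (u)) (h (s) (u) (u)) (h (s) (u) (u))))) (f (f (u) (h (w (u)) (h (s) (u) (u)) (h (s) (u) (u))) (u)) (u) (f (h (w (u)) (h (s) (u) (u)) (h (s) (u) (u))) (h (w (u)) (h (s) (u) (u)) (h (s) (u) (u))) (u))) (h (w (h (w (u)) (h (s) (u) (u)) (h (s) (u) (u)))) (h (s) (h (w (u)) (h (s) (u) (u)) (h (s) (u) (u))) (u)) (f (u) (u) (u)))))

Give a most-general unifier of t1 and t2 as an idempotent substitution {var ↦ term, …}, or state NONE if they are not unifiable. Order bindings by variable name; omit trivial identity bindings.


{x ↦ (s), x1 ↦ (h (w (u)) (h (s) (u) (u)) (h (s) (u) (u)))}


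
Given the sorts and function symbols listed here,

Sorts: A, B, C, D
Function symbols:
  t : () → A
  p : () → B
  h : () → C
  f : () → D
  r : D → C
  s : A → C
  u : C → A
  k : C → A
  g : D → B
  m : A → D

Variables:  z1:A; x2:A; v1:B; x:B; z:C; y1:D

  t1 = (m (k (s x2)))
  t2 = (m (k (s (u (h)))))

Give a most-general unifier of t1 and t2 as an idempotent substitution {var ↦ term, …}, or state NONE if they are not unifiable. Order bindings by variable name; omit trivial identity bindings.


{x2 ↦ (u (h))}


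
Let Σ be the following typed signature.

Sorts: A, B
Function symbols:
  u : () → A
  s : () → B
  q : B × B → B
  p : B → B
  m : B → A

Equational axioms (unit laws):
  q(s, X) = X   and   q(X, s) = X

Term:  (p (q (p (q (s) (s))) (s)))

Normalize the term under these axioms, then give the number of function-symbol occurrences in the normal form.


1. (p (q (p (q (s) (s))) (s)))  →  (p (p (q (s) (s))))
2. (p (p (q (s) (s))))  →  (p (p (s)))
normal form: (p (p (s)))

size = 3


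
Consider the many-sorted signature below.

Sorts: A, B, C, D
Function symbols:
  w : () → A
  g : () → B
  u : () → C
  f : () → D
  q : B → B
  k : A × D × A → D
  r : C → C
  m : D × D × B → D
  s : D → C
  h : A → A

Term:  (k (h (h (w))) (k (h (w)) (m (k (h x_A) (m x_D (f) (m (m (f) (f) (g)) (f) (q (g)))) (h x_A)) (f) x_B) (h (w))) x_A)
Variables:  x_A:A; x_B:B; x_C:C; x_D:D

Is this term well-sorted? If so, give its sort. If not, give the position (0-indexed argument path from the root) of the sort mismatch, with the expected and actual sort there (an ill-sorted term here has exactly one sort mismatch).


ill-sorted at position [1, 1, 0, 1, 2]: expected B, got D

      (w) : A
    (h (w)) : A
  (h (h (w))) : A
      (w) : A
    (h (w)) : A
          x_A : A
        (h x_A) : A
          x_D : D
          (f) : D
              (f) : D
              (f) : D
              (g) : B
            (m (f) (f) (g)) : D
            (f) : D
              (g) : B
            (q (g)) : B
          (m (m (f) (f) (g)) (f) (q (g))) : D
        (m x_D (f) (m (m (f) (f) (g)) (f) (q (g)))) : ✗ arg 2 at [1, 1, 0, 1, 2] has sort D, expected B
          x_A : A
        (h x_A) : A
      (f) : D
      x_B : B
      (w) : A
    (h (w)) : A
  x_A : A


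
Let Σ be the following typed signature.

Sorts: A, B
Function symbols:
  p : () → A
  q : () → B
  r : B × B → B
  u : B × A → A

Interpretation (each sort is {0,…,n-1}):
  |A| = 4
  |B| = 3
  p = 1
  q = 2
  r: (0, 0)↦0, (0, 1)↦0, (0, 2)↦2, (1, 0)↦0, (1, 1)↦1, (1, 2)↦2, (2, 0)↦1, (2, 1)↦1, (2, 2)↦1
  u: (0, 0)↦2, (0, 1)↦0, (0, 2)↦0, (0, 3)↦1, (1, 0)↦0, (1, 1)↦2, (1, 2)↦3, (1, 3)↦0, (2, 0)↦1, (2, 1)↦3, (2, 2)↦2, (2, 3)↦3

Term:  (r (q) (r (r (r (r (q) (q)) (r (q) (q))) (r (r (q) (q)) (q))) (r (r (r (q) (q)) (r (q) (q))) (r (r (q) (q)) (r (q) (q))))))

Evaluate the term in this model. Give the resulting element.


  q = 2
  q = 2
  q = 2
  (r (q) (q)) = r(2, 2) = 1
  q = 2
  q = 2
  (r (q) (q)) = r(2, 2) = 1
  (r (r (q) (q)) (r (q) (q))) = r(1, 1) = 1
  q = 2
  q = 2
  (r (q) (q)) = r(2, 2) = 1
  q = 2
  (r (r (q) (q)) (q)) = r(1, 2) = 2
  (r (r (r (q) (q)) (r (q) (q))) (r (r (q) (q)) (q))) = r(1, 2) = 2
  q = 2
  q = 2
  (r (q) (q)) = r(2, 2) = 1
  q = 2
  q = 2
  (r (q) (q)) = r(2, 2) = 1
  (r (r (q) (q)) (r (q) (q))) = r(1, 1) = 1
  q = 2
  q = 2
  (r (q) (q)) = r(2, 2) = 1
  q = 2
  q = 2
  (r (q) (q)) = r(2, 2) = 1
  (r (r (q) (q)) (r (q) (q))) = r(1, 1) = 1
  (r (r (r (q) (q)) (r (q) (q))) (r (r (q) (q)) (r (q) (q)))) = r(1, 1) = 1
  (r (r (r (r (q) (q)) (r (q) (q))) (r (r (q) (q)) (q))) (r (r (r (q) (q)) (r (q) (q))) (r (r (q) (q)) (r (q) (q))))) = r(2, 1) = 1
  (r (q) (r (r (r (r (q) (q)) (r (q) (q))) (r (r (q) (q)) (q))) (r (r (r (q) (q)) (r (q) (q))) (r (r (q) (q)) (r (q) (q)))))) = r(2, 1) = 1

value = 1


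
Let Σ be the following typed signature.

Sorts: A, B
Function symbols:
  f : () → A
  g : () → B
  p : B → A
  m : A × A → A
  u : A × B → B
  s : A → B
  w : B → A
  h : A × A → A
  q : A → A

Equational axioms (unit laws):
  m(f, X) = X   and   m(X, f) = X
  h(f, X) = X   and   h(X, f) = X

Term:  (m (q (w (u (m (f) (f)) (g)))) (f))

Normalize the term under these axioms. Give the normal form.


1. (m (q (w (u (m (f) (f)) (g)))) (f))  →  (q (w (u (m (f) (f)) (g))))
2. (q (w (u (m (f) (f)) (g))))  →  (q (w (u (f) (g))))

normal form = (q (w (u (f) (g))))


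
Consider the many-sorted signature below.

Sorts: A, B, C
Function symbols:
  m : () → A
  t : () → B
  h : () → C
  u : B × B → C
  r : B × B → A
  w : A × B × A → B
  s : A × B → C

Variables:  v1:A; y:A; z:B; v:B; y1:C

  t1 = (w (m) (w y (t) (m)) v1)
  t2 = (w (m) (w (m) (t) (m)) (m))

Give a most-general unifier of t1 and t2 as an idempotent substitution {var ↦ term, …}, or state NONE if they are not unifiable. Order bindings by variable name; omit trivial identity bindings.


{v1 ↦ (m), y ↦ (m)}


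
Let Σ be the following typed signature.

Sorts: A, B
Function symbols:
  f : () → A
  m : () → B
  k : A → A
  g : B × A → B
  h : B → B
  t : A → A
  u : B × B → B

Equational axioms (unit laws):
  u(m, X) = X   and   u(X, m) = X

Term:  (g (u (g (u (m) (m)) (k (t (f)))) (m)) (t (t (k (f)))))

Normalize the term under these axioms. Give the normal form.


1. (g (u (g (u (m) (m)) (k (t (f)))) (m)) (t (t (k (f)))))  →  (g (g (u (m) (m)) (k (t (f)))) (t (t (k (f)))))
2. (g (g (u (m) (m)) (k (t (f)))) (t (t (k (f)))))  →  (g (g (m) (k (t (f)))) (t (t (k (f)))))

normal form = (g (g (m) (k (t (f)))) (t (t (k (f)))))


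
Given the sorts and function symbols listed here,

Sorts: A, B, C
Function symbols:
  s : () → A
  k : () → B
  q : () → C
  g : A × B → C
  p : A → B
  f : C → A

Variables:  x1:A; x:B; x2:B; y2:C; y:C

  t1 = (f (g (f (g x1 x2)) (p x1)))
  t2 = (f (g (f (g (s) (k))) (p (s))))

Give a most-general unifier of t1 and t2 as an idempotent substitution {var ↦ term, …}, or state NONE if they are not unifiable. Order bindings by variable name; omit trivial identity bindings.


{x1 ↦ (s), x2 ↦ (k)}


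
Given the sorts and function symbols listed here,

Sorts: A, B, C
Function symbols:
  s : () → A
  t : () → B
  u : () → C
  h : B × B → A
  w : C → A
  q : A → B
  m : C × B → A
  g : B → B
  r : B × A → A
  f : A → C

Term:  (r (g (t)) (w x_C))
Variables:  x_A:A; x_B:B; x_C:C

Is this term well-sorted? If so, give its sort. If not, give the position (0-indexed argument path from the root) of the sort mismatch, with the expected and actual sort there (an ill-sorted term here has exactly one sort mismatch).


    (t) : B
  (g (t)) : B
    x_C : C
  (w x_C) : A
(r (g (t)) (w x_C)) : A

well-sorted; sort = A


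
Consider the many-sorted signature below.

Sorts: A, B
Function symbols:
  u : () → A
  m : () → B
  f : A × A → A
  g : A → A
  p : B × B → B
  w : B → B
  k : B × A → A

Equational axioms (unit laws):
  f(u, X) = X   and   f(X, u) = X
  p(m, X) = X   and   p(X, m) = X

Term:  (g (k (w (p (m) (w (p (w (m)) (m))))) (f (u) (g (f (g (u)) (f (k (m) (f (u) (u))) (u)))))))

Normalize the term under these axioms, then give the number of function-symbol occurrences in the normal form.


1. (g (k (w (p (m) (w (p (w (m)) (m))))) (f (u) (g (f (g (u)) (f (k (m) (f (u) (u))) (u)))))))  →  (g (k (w (w (p (w (m)) (m)))) (f (u) (g (f (g (u)) (f (k (m) (f (u) (u))) (u)))))))
2. (g (k (w (w (p (w (m)) (m)))) (f (u) (g (f (g (u)) (f (k (m) (f (u) (u))) (u)))))))  →  (g (k (w (w (w (m)))) (f (u) (g (f (g (u)) (f (k (m) (f (u) (u))) (u)))))))
3. (g (k (w (w (w (m)))) (f (u) (g (f (g (u)) (f (k (m) (f (u) (u))) (u)))))))  →  (g (k (w (w (w (m)))) (g (f (g (u)) (f (k (m) (f (u) (u))) (u))))))
4. (g (k (w (w (w (m)))) (g (f (g (u)) (f (k (m) (f (u) (u))) (u))))))  →  (g (k (w (w (w (m)))) (g (f (g (u)) (k (m) (f (u) (u)))))))
5. (g (k (w (w (w (m)))) (g (f (g (u)) (k (m) (f (u) (u)))))))  →  (g (k (w (w (w (m)))) (g (f (g (u)) (k (m) (u))))))
normal form: (g (k (w (w (w (m)))) (g (f (g (u)) (k (m) (u))))))

size = 13


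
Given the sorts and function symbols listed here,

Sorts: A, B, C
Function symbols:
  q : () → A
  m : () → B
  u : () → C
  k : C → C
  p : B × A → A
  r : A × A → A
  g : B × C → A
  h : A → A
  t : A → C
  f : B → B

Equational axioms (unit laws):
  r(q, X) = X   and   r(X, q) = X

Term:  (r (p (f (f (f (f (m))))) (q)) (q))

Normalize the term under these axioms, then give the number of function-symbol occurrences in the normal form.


1. (r (p (f (f (f (f (m))))) (q)) (q))  →  (p (f (f (f (f (m))))) (q))
normal form: (p (f (f (f (f (m))))) (q))

size = 7


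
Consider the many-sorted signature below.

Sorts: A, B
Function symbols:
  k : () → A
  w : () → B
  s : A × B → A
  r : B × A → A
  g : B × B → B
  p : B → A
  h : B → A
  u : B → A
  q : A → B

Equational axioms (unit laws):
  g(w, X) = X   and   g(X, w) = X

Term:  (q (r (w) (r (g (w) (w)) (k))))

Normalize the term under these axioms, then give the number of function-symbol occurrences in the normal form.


1. (q (r (w) (r (g (w) (w)) (k))))  →  (q (r (w) (r (w) (k))))
normal form: (q (r (w) (r (w) (k))))

size = 6


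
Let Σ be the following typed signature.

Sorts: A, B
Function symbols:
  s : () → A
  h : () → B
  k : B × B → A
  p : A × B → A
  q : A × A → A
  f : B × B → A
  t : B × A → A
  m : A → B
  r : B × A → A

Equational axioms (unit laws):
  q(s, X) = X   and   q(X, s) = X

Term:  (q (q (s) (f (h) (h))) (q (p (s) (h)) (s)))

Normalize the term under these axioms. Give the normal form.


normal form = (q (f (h) (h)) (p (s) (h)))

1. (q (q (s) (f (h) (h))) (q (p (s) (h)) (s)))  →  (q (f (h) (h)) (q (p (s) (h)) (s)))
2. (q (f (h) (h)) (q (p (s) (h)) (s)))  →  (q (f (h) (h)) (p (s) (h)))


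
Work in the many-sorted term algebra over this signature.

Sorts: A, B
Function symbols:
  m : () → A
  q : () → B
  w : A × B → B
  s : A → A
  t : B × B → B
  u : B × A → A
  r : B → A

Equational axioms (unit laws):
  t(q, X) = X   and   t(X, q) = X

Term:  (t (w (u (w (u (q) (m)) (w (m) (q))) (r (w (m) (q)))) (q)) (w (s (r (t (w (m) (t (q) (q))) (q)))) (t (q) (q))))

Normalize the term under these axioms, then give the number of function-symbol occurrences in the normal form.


size = 22

1. (t (w (u (w (u (q) (m)) (w (m) (q))) (r (w (m) (q)))) (q)) (w (s (r (t (w (m) (t (q) (q))) (q)))) (t (q) (q))))  →  (t (w (u (w (u (q) (m)) (w (m) (q))) (r (w (m) (q)))) (q)) (w (s (r (w (m) (t (q) (q))))) (t (q) (q))))
2. (t (w (u (w (u (q) (m)) (w (m) (q))) (r (w (m) (q)))) (q)) (w (s (r (w (m) (t (q) (q))))) (t (q) (q))))  →  (t (w (u (w (u (q) (m)) (w (m) (q))) (r (w (m) (q)))) (q)) (w (s (r (w (m) (q)))) (t (q) (q))))
3. (t (w (u (w (u (q) (m)) (w (m) (q))) (r (w (m) (q)))) (q)) (w (s (r (w (m) (q)))) (t (q) (q))))  →  (t (w (u (w (u (q) (m)) (w (m) (q))) (r (w (m) (q)))) (q)) (w (s (r (w (m) (q)))) (q)))
normal form: (t (w (u (w (u (q) (m)) (w (m) (q))) (r (w (m) (q)))) (q)) (w (s (r (w (m) (q)))) (q)))


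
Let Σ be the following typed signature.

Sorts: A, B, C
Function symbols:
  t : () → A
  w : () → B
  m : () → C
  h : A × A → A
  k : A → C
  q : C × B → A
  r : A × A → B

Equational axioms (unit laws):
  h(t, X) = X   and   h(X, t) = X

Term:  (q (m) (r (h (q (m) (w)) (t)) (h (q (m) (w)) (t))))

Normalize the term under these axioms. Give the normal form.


1. (q (m) (r (h (q (m) (w)) (t)) (h (q (m) (w)) (t))))  →  (q (m) (r (q (m) (w)) (h (q (m) (w)) (t))))
2. (q (m) (r (q (m) (w)) (h (q (m) (w)) (t))))  →  (q (m) (r (q (m) (w)) (q (m) (w))))

normal form = (q (m) (r (q (m) (w)) (q (m) (w))))


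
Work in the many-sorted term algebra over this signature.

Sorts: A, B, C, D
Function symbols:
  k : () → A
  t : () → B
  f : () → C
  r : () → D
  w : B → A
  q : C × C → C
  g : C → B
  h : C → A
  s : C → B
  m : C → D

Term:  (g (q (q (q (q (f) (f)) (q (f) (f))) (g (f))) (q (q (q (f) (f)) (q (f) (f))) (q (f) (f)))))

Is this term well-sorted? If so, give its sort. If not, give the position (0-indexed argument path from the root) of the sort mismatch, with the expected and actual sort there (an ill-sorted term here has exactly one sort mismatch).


          (f) : C
          (f) : C
        (q (f) (f)) : C
          (f) : C
          (f) : C
        (q (f) (f)) : C
      (q (q (f) (f)) (q (f) (f))) : C
        (f) : C
      (g (f)) : B
    (q (q (q (f) (f)) (q (f) (f))) (g (f))) : ✗ arg 1 at [0, 0, 1] has sort B, expected C
          (f) : C
          (f) : C
        (q (f) (f)) : C
          (f) : C
          (f) : C
        (q (f) (f)) : C
      (q (q (f) (f)) (q (f) (f))) : C
        (f) : C
        (f) : C
      (q (f) (f)) : C
    (q (q (q (f) (f)) (q (f) (f))) (q (f) (f))) : C

ill-sorted at position [0, 0, 1]: expected C, got B


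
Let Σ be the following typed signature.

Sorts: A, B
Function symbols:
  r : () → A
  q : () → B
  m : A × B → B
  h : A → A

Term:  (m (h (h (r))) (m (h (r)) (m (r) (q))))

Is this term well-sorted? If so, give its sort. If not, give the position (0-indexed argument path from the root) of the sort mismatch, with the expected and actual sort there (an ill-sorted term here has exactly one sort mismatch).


      (r) : A
    (h (r)) : A
  (h (h (r))) : A
      (r) : A
    (h (r)) : A
      (r) : A
      (q) : B
    (m (r) (q)) : B
  (m (h (r)) (m (r) (q))) : B
(m (h (h (r))) (m (h (r)) (m (r) (q)))) : B

well-sorted; sort = B


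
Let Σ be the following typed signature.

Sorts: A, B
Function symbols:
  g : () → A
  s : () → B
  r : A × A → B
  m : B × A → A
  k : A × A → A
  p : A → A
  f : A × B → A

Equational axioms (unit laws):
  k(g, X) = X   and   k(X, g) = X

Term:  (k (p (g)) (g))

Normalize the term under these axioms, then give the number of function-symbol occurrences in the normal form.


size = 2

1. (k (p (g)) (g))  →  (p (g))
normal form: (p (g))


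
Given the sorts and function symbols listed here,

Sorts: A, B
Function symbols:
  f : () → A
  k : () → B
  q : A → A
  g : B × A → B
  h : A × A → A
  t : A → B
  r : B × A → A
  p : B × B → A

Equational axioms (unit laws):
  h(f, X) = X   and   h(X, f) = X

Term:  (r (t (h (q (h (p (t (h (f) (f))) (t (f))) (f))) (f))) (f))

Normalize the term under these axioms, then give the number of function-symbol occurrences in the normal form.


1. (r (t (h (q (h (p (t (h (f) (f))) (t (f))) (f))) (f))) (f))  →  (r (t (q (h (p (t (h (f) (f))) (t (f))) (f)))) (f))
2. (r (t (q (h (p (t (h (f) (f))) (t (f))) (f)))) (f))  →  (r (t (q (p (t (h (f) (f))) (t (f))))) (f))
3. (r (t (q (p (t (h (f) (f))) (t (f))))) (f))  →  (r (t (q (p (t (f)) (t (f))))) (f))
normal form: (r (t (q (p (t (f)) (t (f))))) (f))

size = 9


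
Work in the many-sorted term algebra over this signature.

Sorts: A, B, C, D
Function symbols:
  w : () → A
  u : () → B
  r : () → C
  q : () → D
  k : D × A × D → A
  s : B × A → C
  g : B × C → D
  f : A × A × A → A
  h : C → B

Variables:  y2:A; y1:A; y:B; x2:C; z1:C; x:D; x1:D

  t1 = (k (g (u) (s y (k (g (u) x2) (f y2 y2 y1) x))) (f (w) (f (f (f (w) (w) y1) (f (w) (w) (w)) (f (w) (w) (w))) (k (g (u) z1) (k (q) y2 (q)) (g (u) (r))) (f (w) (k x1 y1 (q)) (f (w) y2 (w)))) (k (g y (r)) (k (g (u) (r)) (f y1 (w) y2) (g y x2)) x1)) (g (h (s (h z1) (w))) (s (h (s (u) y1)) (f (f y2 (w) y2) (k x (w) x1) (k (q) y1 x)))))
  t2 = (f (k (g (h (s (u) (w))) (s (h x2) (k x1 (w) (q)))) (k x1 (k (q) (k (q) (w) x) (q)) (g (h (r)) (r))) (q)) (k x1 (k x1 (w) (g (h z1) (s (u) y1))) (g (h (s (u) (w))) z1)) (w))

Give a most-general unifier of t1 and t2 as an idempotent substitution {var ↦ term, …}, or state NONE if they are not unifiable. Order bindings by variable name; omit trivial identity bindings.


head clash or occurs-check failure — not unifiable

NONE (not unifiable)


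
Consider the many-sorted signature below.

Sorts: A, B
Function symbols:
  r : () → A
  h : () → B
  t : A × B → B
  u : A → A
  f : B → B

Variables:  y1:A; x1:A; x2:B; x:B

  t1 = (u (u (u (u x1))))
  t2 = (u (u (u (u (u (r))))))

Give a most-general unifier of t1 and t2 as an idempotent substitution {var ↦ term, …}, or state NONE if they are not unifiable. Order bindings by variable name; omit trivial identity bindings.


{x1 ↦ (u (r))}


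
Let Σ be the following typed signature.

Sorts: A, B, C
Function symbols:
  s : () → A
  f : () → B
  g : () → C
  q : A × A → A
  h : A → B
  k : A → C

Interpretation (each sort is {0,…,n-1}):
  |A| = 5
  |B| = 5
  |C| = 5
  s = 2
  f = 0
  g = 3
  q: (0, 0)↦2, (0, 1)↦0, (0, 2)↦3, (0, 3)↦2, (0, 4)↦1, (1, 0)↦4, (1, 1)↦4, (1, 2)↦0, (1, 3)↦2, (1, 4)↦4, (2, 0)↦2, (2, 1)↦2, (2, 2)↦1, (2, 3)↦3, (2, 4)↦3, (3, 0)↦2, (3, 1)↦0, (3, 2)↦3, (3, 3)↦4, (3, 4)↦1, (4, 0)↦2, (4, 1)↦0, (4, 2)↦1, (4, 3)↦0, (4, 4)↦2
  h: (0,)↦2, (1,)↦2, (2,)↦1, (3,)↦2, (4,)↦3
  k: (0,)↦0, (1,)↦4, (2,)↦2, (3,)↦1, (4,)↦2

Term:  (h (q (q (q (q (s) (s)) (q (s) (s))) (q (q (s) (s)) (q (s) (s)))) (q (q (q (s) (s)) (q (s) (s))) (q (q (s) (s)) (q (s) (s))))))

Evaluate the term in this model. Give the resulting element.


value = 2

  s = 2
  s = 2
  (q (s) (s)) = q(2, 2) = 1
  s = 2
  s = 2
  (q (s) (s)) = q(2, 2) = 1
  (q (q (s) (s)) (q (s) (s))) = q(1, 1) = 4
  s = 2
  s = 2
  (q (s) (s)) = q(2, 2) = 1
  s = 2
  s = 2
  (q (s) (s)) = q(2, 2) = 1
  (q (q (s) (s)) (q (s) (s))) = q(1, 1) = 4
  (q (q (q (s) (s)) (q (s) (s))) (q (q (s) (s)) (q (s) (s)))) = q(4, 4) = 2
  s = 2
  s = 2
  (q (s) (s)) = q(2, 2) = 1
  s = 2
  s = 2
  (q (s) (s)) = q(2, 2) = 1
  (q (q (s) (s)) (q (s) (s))) = q(1, 1) = 4
  s = 2
  s = 2
  (q (s) (s)) = q(2, 2) = 1
  s = 2
  s = 2
  (q (s) (s)) = q(2, 2) = 1
  (q (q (s) (s)) (q (s) (s))) = q(1, 1) = 4
  (q (q (q (s) (s)) (q (s) (s))) (q (q (s) (s)) (q (s) (s)))) = q(4, 4) = 2
  (q (q (q (q (s) (s)) (q (s) (s))) (q (q (s) (s)) (q (s) (s)))) (q (q (q (s) (s)) (q (s) (s))) (q (q (s) (s)) (q (s) (s))))) = q(2, 2) = 1
  (h (q (q (q (q (s) (s)) (q (s) (s))) (q (q (s) (s)) (q (s) (s)))) (q (q (q (s) (s)) (q (s) (s))) (q (q (s) (s)) (q (s) (s)))))) = h(1,) = 2


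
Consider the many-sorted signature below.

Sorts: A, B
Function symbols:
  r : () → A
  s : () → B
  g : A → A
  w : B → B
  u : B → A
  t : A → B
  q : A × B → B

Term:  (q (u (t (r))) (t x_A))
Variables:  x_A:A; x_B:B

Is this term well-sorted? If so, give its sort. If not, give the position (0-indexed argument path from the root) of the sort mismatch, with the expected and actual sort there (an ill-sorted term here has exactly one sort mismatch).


      (r) : A
    (t (r)) : B
  (u (t (r))) : A
    x_A : A
  (t x_A) : B
(q (u (t (r))) (t x_A)) : B

well-sorted; sort = B


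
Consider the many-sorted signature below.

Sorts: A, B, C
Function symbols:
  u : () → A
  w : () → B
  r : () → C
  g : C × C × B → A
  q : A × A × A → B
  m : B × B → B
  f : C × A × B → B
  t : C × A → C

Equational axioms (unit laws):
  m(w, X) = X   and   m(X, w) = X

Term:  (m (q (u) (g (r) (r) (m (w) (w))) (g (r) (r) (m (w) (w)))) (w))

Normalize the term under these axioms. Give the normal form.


normal form = (q (u) (g (r) (r) (w)) (g (r) (r) (w)))

1. (m (q (u) (g (r) (r) (m (w) (w))) (g (r) (r) (m (w) (w)))) (w))  →  (q (u) (g (r) (r) (m (w) (w))) (g (r) (r) (m (w) (w))))
2. (q (u) (g (r) (r) (m (w) (w))) (g (r) (r) (m (w) (w))))  →  (q (u) (g (r) (r) (w)) (g (r) (r) (m (w) (w))))
3. (q (u) (g (r) (r) (w)) (g (r) (r) (m (w) (w))))  →  (q (u) (g (r) (r) (w)) (g (r) (r) (w)))


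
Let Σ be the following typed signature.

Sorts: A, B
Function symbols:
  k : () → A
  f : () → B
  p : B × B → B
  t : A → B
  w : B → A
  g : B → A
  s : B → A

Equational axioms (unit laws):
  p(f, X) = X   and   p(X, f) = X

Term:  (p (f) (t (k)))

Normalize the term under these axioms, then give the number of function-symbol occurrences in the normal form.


1. (p (f) (t (k)))  →  (t (k))
normal form: (t (k))

size = 2


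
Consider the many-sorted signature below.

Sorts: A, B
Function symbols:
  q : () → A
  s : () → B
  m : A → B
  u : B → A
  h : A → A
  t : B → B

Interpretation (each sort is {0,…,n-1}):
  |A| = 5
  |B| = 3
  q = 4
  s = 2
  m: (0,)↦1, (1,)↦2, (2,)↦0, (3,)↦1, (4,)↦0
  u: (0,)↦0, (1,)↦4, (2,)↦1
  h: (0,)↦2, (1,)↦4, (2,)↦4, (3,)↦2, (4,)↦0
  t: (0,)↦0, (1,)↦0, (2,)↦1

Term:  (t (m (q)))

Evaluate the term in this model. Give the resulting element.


  q = 4
  (m (q)) = m(4,) = 0
  (t (m (q))) = t(0,) = 0

value = 0


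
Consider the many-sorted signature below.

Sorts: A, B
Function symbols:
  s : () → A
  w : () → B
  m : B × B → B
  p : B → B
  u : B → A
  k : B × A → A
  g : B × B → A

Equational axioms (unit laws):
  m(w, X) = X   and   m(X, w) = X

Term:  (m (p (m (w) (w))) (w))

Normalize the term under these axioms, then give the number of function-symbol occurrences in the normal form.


1. (m (p (m (w) (w))) (w))  →  (p (m (w) (w)))
2. (p (m (w) (w)))  →  (p (w))
normal form: (p (w))

size = 2


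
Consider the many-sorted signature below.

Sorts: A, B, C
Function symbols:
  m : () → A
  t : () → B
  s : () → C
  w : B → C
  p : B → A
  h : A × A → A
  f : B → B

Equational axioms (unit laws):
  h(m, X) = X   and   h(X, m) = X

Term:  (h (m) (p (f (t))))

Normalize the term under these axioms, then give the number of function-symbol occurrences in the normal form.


1. (h (m) (p (f (t))))  →  (p (f (t)))
normal form: (p (f (t)))

size = 3


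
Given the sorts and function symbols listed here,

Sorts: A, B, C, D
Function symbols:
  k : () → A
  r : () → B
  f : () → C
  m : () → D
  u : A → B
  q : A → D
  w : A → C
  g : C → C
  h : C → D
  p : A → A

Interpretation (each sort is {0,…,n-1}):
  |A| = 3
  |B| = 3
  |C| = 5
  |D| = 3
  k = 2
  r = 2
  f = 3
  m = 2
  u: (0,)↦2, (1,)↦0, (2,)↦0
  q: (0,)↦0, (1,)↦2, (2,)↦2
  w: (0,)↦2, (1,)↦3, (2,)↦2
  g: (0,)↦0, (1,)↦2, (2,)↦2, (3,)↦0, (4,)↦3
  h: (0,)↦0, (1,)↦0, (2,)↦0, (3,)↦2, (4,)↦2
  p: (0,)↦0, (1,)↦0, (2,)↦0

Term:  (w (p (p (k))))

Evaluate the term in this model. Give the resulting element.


value = 2

  k = 2
  (p (k)) = p(2,) = 0
  (p (p (k))) = p(0,) = 0
  (w (p (p (k)))) = w(0,) = 2


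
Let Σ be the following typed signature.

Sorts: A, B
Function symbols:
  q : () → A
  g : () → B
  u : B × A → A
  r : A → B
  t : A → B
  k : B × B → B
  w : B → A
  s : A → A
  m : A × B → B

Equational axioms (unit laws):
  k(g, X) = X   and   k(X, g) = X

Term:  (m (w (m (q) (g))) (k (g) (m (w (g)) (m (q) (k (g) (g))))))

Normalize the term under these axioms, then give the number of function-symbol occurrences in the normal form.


size = 11

1. (m (w (m (q) (g))) (k (g) (m (w (g)) (m (q) (k (g) (g))))))  →  (m (w (m (q) (g))) (m (w (g)) (m (q) (k (g) (g)))))
2. (m (w (m (q) (g))) (m (w (g)) (m (q) (k (g) (g)))))  →  (m (w (m (q) (g))) (m (w (g)) (m (q) (g))))
normal form: (m (w (m (q) (g))) (m (w (g)) (m (q) (g))))


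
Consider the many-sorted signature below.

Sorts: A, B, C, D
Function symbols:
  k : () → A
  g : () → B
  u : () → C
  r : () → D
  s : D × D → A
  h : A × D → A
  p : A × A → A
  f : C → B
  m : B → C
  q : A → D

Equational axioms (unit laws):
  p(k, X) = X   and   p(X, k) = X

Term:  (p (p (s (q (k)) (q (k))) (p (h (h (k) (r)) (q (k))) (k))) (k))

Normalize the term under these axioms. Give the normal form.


normal form = (p (s (q (k)) (q (k))) (h (h (k) (r)) (q (k))))

1. (p (p (s (q (k)) (q (k))) (p (h (h (k) (r)) (q (k))) (k))) (k))  →  (p (s (q (k)) (q (k))) (p (h (h (k) (r)) (q (k))) (k)))
2. (p (s (q (k)) (q (k))) (p (h (h (k) (r)) (q (k))) (k)))  →  (p (s (q (k)) (q (k))) (h (h (k) (r)) (q (k))))


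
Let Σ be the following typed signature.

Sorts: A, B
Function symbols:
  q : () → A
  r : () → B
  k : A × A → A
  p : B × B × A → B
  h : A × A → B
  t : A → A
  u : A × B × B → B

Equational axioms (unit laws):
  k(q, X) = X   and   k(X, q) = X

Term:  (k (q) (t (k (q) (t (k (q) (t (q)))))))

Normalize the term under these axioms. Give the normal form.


1. (k (q) (t (k (q) (t (k (q) (t (q)))))))  →  (t (k (q) (t (k (q) (t (q))))))
2. (t (k (q) (t (k (q) (t (q))))))  →  (t (t (k (q) (t (q)))))
3. (t (t (k (q) (t (q)))))  →  (t (t (t (q))))

normal form = (t (t (t (q))))


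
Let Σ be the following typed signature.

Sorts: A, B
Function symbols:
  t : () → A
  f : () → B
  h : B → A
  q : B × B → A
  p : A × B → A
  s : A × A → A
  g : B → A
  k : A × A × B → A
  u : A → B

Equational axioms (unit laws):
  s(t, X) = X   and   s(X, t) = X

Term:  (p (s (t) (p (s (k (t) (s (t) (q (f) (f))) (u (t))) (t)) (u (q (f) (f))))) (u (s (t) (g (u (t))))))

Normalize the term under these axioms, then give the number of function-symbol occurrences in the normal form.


1. (p (s (t) (p (s (k (t) (s (t) (q (f) (f))) (u (t))) (t)) (u (q (f) (f))))) (u (s (t) (g (u (t))))))  →  (p (p (s (k (t) (s (t) (q (f) (f))) (u (t))) (t)) (u (q (f) (f)))) (u (s (t) (g (u (t))))))
2. (p (p (s (k (t) (s (t) (q (f) (f))) (u (t))) (t)) (u (q (f) (f)))) (u (s (t) (g (u (t))))))  →  (p (p (k (t) (s (t) (q (f) (f))) (u (t))) (u (q (f) (f)))) (u (s (t) (g (u (t))))))
3. (p (p (k (t) (s (t) (q (f) (f))) (u (t))) (u (q (f) (f)))) (u (s (t) (g (u (t))))))  →  (p (p (k (t) (q (f) (f)) (u (t))) (u (q (f) (f)))) (u (s (t) (g (u (t))))))
4. (p (p (k (t) (q (f) (f)) (u (t))) (u (q (f) (f)))) (u (s (t) (g (u (t))))))  →  (p (p (k (t) (q (f) (f)) (u (t))) (u (q (f) (f)))) (u (g (u (t)))))
normal form: (p (p (k (t) (q (f) (f)) (u (t))) (u (q (f) (f)))) (u (g (u (t)))))

size = 17


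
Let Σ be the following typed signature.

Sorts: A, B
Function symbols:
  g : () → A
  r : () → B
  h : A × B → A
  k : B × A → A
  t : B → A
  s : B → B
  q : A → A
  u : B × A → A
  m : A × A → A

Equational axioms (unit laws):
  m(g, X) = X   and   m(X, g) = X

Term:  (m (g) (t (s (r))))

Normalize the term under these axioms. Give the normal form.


1. (m (g) (t (s (r))))  →  (t (s (r)))

normal form = (t (s (r)))


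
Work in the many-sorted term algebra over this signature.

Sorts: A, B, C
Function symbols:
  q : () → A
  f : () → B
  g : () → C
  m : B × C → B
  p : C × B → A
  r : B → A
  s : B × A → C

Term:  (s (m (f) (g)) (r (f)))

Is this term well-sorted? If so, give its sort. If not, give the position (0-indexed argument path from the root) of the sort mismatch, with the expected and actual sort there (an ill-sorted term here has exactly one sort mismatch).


well-sorted; sort = C

    (f) : B
    (g) : C
  (m (f) (g)) : B
    (f) : B
  (r (f)) : A
(s (m (f) (g)) (r (f))) : C


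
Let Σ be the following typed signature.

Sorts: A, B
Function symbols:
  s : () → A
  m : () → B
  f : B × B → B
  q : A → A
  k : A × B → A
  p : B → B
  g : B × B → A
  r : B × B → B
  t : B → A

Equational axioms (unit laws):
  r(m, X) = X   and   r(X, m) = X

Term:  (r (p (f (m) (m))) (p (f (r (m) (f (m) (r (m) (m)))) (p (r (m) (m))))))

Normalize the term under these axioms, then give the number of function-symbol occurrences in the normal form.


1. (r (p (f (m) (m))) (p (f (r (m) (f (m) (r (m) (m)))) (p (r (m) (m))))))  →  (r (p (f (m) (m))) (p (f (f (m) (r (m) (m))) (p (r (m) (m))))))
2. (r (p (f (m) (m))) (p (f (f (m) (r (m) (m))) (p (r (m) (m))))))  →  (r (p (f (m) (m))) (p (f (f (m) (m)) (p (r (m) (m))))))
3. (r (p (f (m) (m))) (p (f (f (m) (m)) (p (r (m) (m))))))  →  (r (p (f (m) (m))) (p (f (f (m) (m)) (p (m)))))
normal form: (r (p (f (m) (m))) (p (f (f (m) (m)) (p (m)))))

size = 12


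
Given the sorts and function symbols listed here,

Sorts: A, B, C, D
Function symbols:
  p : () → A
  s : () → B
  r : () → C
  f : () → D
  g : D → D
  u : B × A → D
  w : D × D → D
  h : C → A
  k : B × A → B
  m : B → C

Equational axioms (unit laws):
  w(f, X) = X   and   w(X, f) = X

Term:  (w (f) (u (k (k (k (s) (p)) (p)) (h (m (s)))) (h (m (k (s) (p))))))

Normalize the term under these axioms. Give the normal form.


1. (w (f) (u (k (k (k (s) (p)) (p)) (h (m (s)))) (h (m (k (s) (p))))))  →  (u (k (k (k (s) (p)) (p)) (h (m (s)))) (h (m (k (s) (p)))))

normal form = (u (k (k (k (s) (p)) (p)) (h (m (s)))) (h (m (k (s) (p)))))


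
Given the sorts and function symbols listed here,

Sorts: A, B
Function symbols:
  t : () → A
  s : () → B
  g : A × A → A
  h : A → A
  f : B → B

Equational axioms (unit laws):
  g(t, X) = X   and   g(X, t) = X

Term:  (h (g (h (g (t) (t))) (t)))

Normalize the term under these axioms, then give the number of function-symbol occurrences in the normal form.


size = 3

1. (h (g (h (g (t) (t))) (t)))  →  (h (h (g (t) (t))))
2. (h (h (g (t) (t))))  →  (h (h (t)))
normal form: (h (h (t)))


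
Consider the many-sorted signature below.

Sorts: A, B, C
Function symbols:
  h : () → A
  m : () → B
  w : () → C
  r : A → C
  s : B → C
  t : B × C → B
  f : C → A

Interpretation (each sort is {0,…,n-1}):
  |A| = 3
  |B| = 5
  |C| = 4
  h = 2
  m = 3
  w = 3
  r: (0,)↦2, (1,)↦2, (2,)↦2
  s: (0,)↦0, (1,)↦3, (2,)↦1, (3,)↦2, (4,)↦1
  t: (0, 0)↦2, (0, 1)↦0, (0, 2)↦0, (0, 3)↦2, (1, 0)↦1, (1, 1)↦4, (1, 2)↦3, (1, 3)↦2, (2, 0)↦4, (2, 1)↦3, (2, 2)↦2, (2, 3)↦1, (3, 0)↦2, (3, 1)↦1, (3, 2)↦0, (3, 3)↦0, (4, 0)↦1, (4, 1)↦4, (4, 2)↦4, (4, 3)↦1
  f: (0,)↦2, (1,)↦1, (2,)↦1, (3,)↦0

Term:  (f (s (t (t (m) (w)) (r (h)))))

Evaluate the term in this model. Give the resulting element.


  m = 3
  w = 3
  (t (m) (w)) = t(3, 3) = 0
  h = 2
  (r (h)) = r(2,) = 2
  (t (t (m) (w)) (r (h))) = t(0, 2) = 0
  (s (t (t (m) (w)) (r (h)))) = s(0,) = 0
  (f (s (t (t (m) (w)) (r (h))))) = f(0,) = 2

value = 2


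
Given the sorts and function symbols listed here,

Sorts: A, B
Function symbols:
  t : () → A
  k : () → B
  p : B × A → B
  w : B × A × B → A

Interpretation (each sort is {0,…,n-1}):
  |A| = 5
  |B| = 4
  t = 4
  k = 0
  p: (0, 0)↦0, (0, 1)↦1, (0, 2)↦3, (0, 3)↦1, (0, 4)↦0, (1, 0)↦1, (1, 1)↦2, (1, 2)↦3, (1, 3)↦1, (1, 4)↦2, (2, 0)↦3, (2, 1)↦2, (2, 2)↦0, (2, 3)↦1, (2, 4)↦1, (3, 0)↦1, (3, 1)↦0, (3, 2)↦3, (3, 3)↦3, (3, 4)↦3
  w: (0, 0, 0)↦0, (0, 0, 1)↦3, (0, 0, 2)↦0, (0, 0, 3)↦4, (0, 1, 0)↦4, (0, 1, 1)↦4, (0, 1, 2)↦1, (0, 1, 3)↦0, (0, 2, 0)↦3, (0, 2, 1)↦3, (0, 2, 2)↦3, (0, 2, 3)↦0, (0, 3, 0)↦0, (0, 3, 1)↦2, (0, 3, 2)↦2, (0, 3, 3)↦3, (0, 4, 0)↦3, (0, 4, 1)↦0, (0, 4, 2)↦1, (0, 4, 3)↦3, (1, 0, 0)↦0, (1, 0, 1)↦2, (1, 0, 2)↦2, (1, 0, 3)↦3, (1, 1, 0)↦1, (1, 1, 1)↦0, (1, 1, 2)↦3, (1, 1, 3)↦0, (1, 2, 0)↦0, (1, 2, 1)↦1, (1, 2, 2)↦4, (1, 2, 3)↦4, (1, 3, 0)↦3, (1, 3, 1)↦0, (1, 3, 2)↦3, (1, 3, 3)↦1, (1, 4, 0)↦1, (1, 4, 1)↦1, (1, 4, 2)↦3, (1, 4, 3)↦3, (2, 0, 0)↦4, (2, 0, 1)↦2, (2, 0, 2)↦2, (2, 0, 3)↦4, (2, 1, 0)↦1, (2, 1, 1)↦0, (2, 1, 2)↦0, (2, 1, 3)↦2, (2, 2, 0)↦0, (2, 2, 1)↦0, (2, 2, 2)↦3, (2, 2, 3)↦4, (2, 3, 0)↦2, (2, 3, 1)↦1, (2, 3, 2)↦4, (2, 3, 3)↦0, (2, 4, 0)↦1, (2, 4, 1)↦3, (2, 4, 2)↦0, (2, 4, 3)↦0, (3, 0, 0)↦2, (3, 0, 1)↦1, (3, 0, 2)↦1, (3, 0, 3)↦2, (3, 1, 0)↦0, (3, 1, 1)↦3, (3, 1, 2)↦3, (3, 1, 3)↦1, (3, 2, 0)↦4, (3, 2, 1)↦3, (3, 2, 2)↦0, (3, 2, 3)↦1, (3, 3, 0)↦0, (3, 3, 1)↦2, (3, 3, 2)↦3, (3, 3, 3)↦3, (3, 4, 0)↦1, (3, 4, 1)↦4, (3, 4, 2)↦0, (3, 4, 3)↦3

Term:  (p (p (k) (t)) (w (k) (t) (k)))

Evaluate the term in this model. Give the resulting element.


  k = 0
  t = 4
  (p (k) (t)) = p(0, 4) = 0
  k = 0
  t = 4
  k = 0
  (w (k) (t) (k)) = w(0, 4, 0) = 3
  (p (p (k) (t)) (w (k) (t) (k))) = p(0, 3) = 1

value = 1


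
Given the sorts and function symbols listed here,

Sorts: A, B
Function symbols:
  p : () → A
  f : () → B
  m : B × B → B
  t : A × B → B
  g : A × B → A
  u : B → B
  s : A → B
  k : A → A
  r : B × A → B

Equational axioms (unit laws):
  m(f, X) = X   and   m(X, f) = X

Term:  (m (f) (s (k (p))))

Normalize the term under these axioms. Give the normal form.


normal form = (s (k (p)))

1. (m (f) (s (k (p))))  →  (s (k (p)))


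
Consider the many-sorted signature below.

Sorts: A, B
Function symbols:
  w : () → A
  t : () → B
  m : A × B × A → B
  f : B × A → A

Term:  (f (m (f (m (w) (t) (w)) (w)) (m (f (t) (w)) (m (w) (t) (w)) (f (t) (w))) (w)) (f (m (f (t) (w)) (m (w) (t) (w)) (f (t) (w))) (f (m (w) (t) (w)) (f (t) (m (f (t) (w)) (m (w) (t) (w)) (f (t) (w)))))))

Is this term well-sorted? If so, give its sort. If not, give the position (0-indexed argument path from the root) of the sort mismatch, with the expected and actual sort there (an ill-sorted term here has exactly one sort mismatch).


        (w) : A
        (t) : B
        (w) : A
      (m (w) (t) (w)) : B
      (w) : A
    (f (m (w) (t) (w)) (w)) : A
        (t) : B
        (w) : A
      (f (t) (w)) : A
        (w) : A
        (t) : B
        (w) : A
      (m (w) (t) (w)) : B
        (t) : B
        (w) : A
      (f (t) (w)) : A
    (m (f (t) (w)) (m (w) (t) (w)) (f (t) (w))) : B
    (w) : A
  (m (f (m (w) (t) (w)) (w)) (m (f (t) (w)) (m (w) (t) (w)) (f (t) (w))) (w)) : B
        (t) : B
        (w) : A
      (f (t) (w)) : A
        (w) : A
        (t) : B
        (w) : A
      (m (w) (t) (w)) : B
        (t) : B
        (w) : A
      (f (t) (w)) : A
    (m (f (t) (w)) (m (w) (t) (w)) (f (t) (w))) : B
        (w) : A
        (t) : B
        (w) : A
      (m (w) (t) (w)) : B
        (t) : B
            (t) : B
            (w) : A
          (f (t) (w)) : A
            (w) : A
            (t) : B
            (w) : A
          (m (w) (t) (w)) : B
            (t) : B
            (w) : A
          (f (t) (w)) : A
        (m (f (t) (w)) (m (w) (t) (w)) (f (t) (w))) : B
      (f (t) (m (f (t) (w)) (m (w) (t) (w)) (f (t) (w)))) : ✗ arg 1 at [1, 1, 1, 1] has sort B, expected A

ill-sorted at position [1, 1, 1, 1]: expected A, got B


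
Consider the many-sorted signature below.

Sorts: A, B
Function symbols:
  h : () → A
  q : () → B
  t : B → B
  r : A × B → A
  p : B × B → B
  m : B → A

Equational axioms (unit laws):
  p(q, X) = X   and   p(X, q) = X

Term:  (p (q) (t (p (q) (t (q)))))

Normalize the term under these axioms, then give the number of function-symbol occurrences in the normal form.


1. (p (q) (t (p (q) (t (q)))))  →  (t (p (q) (t (q))))
2. (t (p (q) (t (q))))  →  (t (t (q)))
normal form: (t (t (q)))

size = 3


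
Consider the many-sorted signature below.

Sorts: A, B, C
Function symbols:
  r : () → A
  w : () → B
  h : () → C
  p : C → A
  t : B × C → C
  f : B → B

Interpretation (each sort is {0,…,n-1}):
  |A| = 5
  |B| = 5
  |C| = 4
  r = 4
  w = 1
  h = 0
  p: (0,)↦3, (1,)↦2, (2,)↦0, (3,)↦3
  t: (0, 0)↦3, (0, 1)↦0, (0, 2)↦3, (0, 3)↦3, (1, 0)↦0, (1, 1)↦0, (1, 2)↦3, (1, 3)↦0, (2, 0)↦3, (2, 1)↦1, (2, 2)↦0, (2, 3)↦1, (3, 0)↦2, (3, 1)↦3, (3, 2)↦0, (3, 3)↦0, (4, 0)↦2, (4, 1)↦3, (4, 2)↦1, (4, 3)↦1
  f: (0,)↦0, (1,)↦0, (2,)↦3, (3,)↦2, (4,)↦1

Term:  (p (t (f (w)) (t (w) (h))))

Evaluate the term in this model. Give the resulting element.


value = 3

  w = 1
  (f (w)) = f(1,) = 0
  w = 1
  h = 0
  (t (w) (h)) = t(1, 0) = 0
  (t (f (w)) (t (w) (h))) = t(0, 0) = 3
  (p (t (f (w)) (t (w) (h)))) = p(3,) = 3


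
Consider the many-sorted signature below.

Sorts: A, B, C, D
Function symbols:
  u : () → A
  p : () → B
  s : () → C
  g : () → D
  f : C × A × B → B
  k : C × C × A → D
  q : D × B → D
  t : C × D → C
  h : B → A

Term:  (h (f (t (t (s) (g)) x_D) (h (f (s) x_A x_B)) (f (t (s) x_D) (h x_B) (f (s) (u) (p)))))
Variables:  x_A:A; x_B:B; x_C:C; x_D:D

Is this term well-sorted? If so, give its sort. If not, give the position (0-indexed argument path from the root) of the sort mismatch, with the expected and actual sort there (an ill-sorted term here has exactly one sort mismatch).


        (s) : C
        (g) : D
      (t (s) (g)) : C
      x_D : D
    (t (t (s) (g)) x_D) : C
        (s) : C
        x_A : A
        x_B : B
      (f (s) x_A x_B) : B
    (h (f (s) x_A x_B)) : A
        (s) : C
        x_D : D
      (t (s) x_D) : C
        x_B : B
      (h x_B) : A
        (s) : C
        (u) : A
        (p) : B
      (f (s) (u) (p)) : B
    (f (t (s) x_D) (h x_B) (f (s) (u) (p))) : B
  (f (t (t (s) (g)) x_D) (h (f (s) x_A x_B)) (f (t (s) x_D) (h x_B) (f (s) (u) (p)))) : B
(h (f (t (t (s) (g)) x_D) (h (f (s) x_A x_B)) (f (t (s) x_D) (h x_B) (f (s) (u) (p))))) : A

well-sorted; sort = A


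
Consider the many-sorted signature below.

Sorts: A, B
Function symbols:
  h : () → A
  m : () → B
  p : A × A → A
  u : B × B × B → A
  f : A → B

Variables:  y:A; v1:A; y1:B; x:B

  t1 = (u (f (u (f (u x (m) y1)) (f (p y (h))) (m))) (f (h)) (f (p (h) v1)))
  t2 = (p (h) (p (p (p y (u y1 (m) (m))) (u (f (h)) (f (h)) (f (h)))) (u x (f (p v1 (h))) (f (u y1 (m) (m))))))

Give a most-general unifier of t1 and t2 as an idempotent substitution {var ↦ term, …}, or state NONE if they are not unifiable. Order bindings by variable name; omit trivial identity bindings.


head clash or occurs-check failure — not unifiable

NONE (not unifiable)
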